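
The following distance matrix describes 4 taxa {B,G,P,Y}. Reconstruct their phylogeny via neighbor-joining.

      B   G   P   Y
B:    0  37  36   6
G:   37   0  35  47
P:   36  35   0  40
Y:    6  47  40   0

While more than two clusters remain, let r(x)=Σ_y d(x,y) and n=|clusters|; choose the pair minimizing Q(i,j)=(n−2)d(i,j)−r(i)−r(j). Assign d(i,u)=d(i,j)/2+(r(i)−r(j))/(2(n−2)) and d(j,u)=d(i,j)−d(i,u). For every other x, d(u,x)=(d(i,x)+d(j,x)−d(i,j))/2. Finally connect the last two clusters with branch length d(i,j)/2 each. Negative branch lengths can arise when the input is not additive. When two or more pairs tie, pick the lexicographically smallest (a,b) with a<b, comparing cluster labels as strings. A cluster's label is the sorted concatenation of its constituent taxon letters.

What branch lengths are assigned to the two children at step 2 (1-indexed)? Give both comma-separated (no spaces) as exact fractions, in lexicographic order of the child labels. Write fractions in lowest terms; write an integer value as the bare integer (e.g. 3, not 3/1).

iteration 1: select B,Y (d=6, Q=-160); attach at lengths (-1/2, 13/2); label the merged cluster BY
  updated: d(BY,G)=39, d(BY,P)=35
iteration 2: select BY,G (d=39, Q=-109); attach at lengths (39/2, 39/2); label the merged cluster BGY
  updated: d(BGY,P)=31/2
iteration 3: select BGY,P (d=31/2); attach at lengths (31/4, 31/4); label the merged cluster BGPY
final tree: (((B:-1/2,Y:13/2):39/2,G:39/2):31/4,P:31/4)
total length: 121/2

39/2,39/2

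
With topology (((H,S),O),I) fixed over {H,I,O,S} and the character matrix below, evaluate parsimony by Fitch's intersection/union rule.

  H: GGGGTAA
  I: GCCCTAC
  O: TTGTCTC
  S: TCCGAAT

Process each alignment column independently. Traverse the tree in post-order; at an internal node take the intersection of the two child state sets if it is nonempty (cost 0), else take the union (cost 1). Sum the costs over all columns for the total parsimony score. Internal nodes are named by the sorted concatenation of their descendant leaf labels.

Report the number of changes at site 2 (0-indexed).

2

HS@0: {G} ∪ {T} = {G,T} (union, +1)
HOS@0: {G,T} ∩ {T} = {T} (intersection, +0)
HIOS@0: {T} ∪ {G} = {G,T} (union, +1)
HS@1: {G} ∪ {C} = {C,G} (union, +1)
HOS@1: {C,G} ∪ {T} = {C,G,T} (union, +1)
HIOS@1: {C,G,T} ∩ {C} = {C} (intersection, +0)
HS@2: {G} ∪ {C} = {C,G} (union, +1)
HOS@2: {C,G} ∩ {G} = {G} (intersection, +0)
HIOS@2: {G} ∪ {C} = {C,G} (union, +1)
HS@3: {G} ∩ {G} = {G} (intersection, +0)
HOS@3: {G} ∪ {T} = {G,T} (union, +1)
HIOS@3: {G,T} ∪ {C} = {C,G,T} (union, +1)
HS@4: {T} ∪ {A} = {A,T} (union, +1)
HOS@4: {A,T} ∪ {C} = {A,C,T} (union, +1)
HIOS@4: {A,C,T} ∩ {T} = {T} (intersection, +0)
HS@5: {A} ∩ {A} = {A} (intersection, +0)
HOS@5: {A} ∪ {T} = {A,T} (union, +1)
HIOS@5: {A,T} ∩ {A} = {A} (intersection, +0)
HS@6: {A} ∪ {T} = {A,T} (union, +1)
HOS@6: {A,T} ∪ {C} = {A,C,T} (union, +1)
HIOS@6: {A,C,T} ∩ {C} = {C} (intersection, +0)
per-site changes: [2, 2, 2, 2, 2, 1, 2]; total = 13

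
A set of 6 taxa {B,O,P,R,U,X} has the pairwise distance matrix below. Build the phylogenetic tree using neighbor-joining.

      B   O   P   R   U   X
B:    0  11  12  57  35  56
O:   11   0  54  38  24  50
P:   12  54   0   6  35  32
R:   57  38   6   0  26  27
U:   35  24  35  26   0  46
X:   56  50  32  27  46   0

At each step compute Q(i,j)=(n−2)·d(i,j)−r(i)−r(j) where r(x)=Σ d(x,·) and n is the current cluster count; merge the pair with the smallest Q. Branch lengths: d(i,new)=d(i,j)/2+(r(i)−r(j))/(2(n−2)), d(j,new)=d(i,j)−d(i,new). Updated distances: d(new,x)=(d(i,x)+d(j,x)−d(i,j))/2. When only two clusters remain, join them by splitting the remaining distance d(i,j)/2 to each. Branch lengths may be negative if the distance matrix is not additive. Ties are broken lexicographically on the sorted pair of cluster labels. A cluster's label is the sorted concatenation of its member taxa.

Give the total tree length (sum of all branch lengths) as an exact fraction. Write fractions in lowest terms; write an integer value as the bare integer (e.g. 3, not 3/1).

1. join B+O (d=11, Q=-304) ⇒ BO; edges |B|=19/4, |O|=25/4
  updated: d(BO,P)=55/2, d(BO,R)=42, d(BO,U)=24, d(BO,X)=95/2
2. join BO+U (d=24, Q=-200) ⇒ BOU; edges |BO|=41/3, |U|=31/3
  updated: d(BOU,P)=77/4, d(BOU,R)=22, d(BOU,X)=139/4
3. join BOU+X (d=139/4, Q=-401/4) ⇒ BOUX; edges |BOU|=207/16, |X|=349/16
  updated: d(BOUX,P)=33/4, d(BOUX,R)=57/8
4. join BOUX+P (d=33/4, Q=-171/8) ⇒ BOPUX; edges |BOUX|=75/16, |P|=57/16
  updated: d(BOPUX,R)=39/16
5. join BOPUX+R (d=39/16) ⇒ BOPRUX; edges |BOPUX|=39/32, |R|=39/32
final tree: (((((B:19/4,O:25/4):41/3,U:31/3):207/16,X:349/16):75/16,P:57/16):39/32,R:39/32)
total length: 1287/16

1287/16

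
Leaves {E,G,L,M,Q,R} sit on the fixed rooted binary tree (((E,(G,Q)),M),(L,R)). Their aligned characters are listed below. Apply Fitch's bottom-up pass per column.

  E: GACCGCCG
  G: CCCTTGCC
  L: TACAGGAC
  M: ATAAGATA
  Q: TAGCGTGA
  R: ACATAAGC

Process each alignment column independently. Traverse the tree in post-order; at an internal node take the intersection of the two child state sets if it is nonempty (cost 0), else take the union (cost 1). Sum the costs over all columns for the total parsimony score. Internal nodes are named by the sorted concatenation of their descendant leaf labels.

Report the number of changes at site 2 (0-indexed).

[col 0] GQ: children G:{C}, Q:{T} ∪→ {C,T}; cost 1
[col 0] EGQ: children E:{G}, GQ:{C,T} ∪→ {C,G,T}; cost 1
[col 0] EGMQ: children EGQ:{C,G,T}, M:{A} ∪→ {A,C,G,T}; cost 1
[col 0] LR: children L:{T}, R:{A} ∪→ {A,T}; cost 1
[col 0] EGLMQR: children EGMQ:{A,C,G,T}, LR:{A,T} ∩→ {A,T}; cost 0
[col 1] GQ: children G:{C}, Q:{A} ∪→ {A,C}; cost 1
[col 1] EGQ: children E:{A}, GQ:{A,C} ∩→ {A}; cost 0
[col 1] EGMQ: children EGQ:{A}, M:{T} ∪→ {A,T}; cost 1
[col 1] LR: children L:{A}, R:{C} ∪→ {A,C}; cost 1
[col 1] EGLMQR: children EGMQ:{A,T}, LR:{A,C} ∩→ {A}; cost 0
[col 2] GQ: children G:{C}, Q:{G} ∪→ {C,G}; cost 1
[col 2] EGQ: children E:{C}, GQ:{C,G} ∩→ {C}; cost 0
[col 2] EGMQ: children EGQ:{C}, M:{A} ∪→ {A,C}; cost 1
[col 2] LR: children L:{C}, R:{A} ∪→ {A,C}; cost 1
[col 2] EGLMQR: children EGMQ:{A,C}, LR:{A,C} ∩→ {A,C}; cost 0
[col 3] GQ: children G:{T}, Q:{C} ∪→ {C,T}; cost 1
[col 3] EGQ: children E:{C}, GQ:{C,T} ∩→ {C}; cost 0
[col 3] EGMQ: children EGQ:{C}, M:{A} ∪→ {A,C}; cost 1
[col 3] LR: children L:{A}, R:{T} ∪→ {A,T}; cost 1
[col 3] EGLMQR: children EGMQ:{A,C}, LR:{A,T} ∩→ {A}; cost 0
[col 4] GQ: children G:{T}, Q:{G} ∪→ {G,T}; cost 1
[col 4] EGQ: children E:{G}, GQ:{G,T} ∩→ {G}; cost 0
[col 4] EGMQ: children EGQ:{G}, M:{G} ∩→ {G}; cost 0
[col 4] LR: children L:{G}, R:{A} ∪→ {A,G}; cost 1
[col 4] EGLMQR: children EGMQ:{G}, LR:{A,G} ∩→ {G}; cost 0
[col 5] GQ: children G:{G}, Q:{T} ∪→ {G,T}; cost 1
[col 5] EGQ: children E:{C}, GQ:{G,T} ∪→ {C,G,T}; cost 1
[col 5] EGMQ: children EGQ:{C,G,T}, M:{A} ∪→ {A,C,G,T}; cost 1
[col 5] LR: children L:{G}, R:{A} ∪→ {A,G}; cost 1
[col 5] EGLMQR: children EGMQ:{A,C,G,T}, LR:{A,G} ∩→ {A,G}; cost 0
[col 6] GQ: children G:{C}, Q:{G} ∪→ {C,G}; cost 1
[col 6] EGQ: children E:{C}, GQ:{C,G} ∩→ {C}; cost 0
[col 6] EGMQ: children EGQ:{C}, M:{T} ∪→ {C,T}; cost 1
[col 6] LR: children L:{A}, R:{G} ∪→ {A,G}; cost 1
[col 6] EGLMQR: children EGMQ:{C,T}, LR:{A,G} ∪→ {A,C,G,T}; cost 1
[col 7] GQ: children G:{C}, Q:{A} ∪→ {A,C}; cost 1
[col 7] EGQ: children E:{G}, GQ:{A,C} ∪→ {A,C,G}; cost 1
[col 7] EGMQ: children EGQ:{A,C,G}, M:{A} ∩→ {A}; cost 0
[col 7] LR: children L:{C}, R:{C} ∩→ {C}; cost 0
[col 7] EGLMQR: children EGMQ:{A}, LR:{C} ∪→ {A,C}; cost 1
per-site changes: [4, 3, 3, 3, 2, 4, 4, 3]; total = 26

3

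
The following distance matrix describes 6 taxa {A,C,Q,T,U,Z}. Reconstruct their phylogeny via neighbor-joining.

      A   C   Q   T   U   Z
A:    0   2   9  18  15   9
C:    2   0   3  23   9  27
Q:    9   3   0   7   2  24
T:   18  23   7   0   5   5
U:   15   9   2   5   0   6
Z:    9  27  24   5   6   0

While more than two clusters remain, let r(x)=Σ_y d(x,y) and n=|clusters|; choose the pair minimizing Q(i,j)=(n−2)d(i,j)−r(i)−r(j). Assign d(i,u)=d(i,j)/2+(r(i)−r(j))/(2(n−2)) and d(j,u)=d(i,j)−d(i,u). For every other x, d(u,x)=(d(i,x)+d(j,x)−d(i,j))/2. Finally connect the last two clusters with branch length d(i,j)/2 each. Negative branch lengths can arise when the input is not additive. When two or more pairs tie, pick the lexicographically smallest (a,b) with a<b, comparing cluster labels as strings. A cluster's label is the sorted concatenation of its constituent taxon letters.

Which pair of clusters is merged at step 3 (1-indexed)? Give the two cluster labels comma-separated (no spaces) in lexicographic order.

ACQ,U

iteration 1: select A,C (d=2, Q=-109); attach at lengths (-3/8, 19/8); label the merged cluster AC
  updated: d(AC,Q)=5, d(AC,T)=39/2, d(AC,U)=11, d(AC,Z)=17
iteration 2: select AC,Q (d=5, Q=-151/2); attach at lengths (59/12, 1/12); label the merged cluster ACQ
  updated: d(ACQ,T)=43/4, d(ACQ,U)=4, d(ACQ,Z)=18
iteration 3: select ACQ,U (d=4, Q=-159/4); attach at lengths (103/16, -39/16); label the merged cluster ACQU
  updated: d(ACQU,T)=47/8, d(ACQU,Z)=10
iteration 4: select ACQU,T (d=47/8, Q=-167/8); attach at lengths (87/16, 7/16); label the merged cluster ACQTU
  updated: d(ACQTU,Z)=73/16
iteration 5: select ACQTU,Z (d=73/16); attach at lengths (73/32, 73/32); label the merged cluster ACQTUZ
final tree: (((((A:-3/8,C:19/8):59/12,Q:1/12):103/16,U:-39/16):87/16,T:7/16):73/32,Z:73/32)
total length: 343/16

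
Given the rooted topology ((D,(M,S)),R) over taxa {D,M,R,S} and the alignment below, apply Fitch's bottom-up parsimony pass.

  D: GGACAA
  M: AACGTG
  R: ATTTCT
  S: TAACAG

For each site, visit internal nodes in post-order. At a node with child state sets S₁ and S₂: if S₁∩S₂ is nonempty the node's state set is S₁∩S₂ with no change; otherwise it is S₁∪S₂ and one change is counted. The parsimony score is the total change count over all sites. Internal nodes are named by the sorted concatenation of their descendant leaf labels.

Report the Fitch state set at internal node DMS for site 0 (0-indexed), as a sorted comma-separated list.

MS@0: {A} ∪ {T} = {A,T} (union, +1)
DMS@0: {G} ∪ {A,T} = {A,G,T} (union, +1)
DMRS@0: {A,G,T} ∩ {A} = {A} (intersection, +0)
MS@1: {A} ∩ {A} = {A} (intersection, +0)
DMS@1: {G} ∪ {A} = {A,G} (union, +1)
DMRS@1: {A,G} ∪ {T} = {A,G,T} (union, +1)
MS@2: {C} ∪ {A} = {A,C} (union, +1)
DMS@2: {A} ∩ {A,C} = {A} (intersection, +0)
DMRS@2: {A} ∪ {T} = {A,T} (union, +1)
MS@3: {G} ∪ {C} = {C,G} (union, +1)
DMS@3: {C} ∩ {C,G} = {C} (intersection, +0)
DMRS@3: {C} ∪ {T} = {C,T} (union, +1)
MS@4: {T} ∪ {A} = {A,T} (union, +1)
DMS@4: {A} ∩ {A,T} = {A} (intersection, +0)
DMRS@4: {A} ∪ {C} = {A,C} (union, +1)
MS@5: {G} ∩ {G} = {G} (intersection, +0)
DMS@5: {A} ∪ {G} = {A,G} (union, +1)
DMRS@5: {A,G} ∪ {T} = {A,G,T} (union, +1)
per-site changes: [2, 2, 2, 2, 2, 2]; total = 12

A,G,T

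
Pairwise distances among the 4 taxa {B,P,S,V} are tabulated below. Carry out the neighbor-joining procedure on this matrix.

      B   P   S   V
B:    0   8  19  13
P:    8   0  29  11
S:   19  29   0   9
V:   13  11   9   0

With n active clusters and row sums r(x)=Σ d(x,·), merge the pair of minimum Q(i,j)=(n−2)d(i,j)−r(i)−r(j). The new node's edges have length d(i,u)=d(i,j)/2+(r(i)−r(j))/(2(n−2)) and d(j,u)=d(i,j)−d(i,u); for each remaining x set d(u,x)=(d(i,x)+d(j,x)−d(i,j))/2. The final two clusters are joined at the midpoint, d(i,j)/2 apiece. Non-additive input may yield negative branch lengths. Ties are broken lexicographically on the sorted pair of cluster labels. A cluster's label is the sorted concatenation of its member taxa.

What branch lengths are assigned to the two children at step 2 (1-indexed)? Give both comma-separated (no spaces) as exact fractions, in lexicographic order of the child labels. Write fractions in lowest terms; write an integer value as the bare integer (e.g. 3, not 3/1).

19/2,21/2

iteration 1: select B,P (d=8, Q=-72); attach at lengths (2, 6); label the merged cluster BP
  updated: d(BP,S)=20, d(BP,V)=8
iteration 2: select BP,S (d=20, Q=-37); attach at lengths (19/2, 21/2); label the merged cluster BPS
  updated: d(BPS,V)=-3/2
iteration 3: select BPS,V (d=-3/2); attach at lengths (-3/4, -3/4); label the merged cluster BPSV
final tree: (((B:2,P:6):19/2,S:21/2):-3/4,V:-3/4)
total length: 53/2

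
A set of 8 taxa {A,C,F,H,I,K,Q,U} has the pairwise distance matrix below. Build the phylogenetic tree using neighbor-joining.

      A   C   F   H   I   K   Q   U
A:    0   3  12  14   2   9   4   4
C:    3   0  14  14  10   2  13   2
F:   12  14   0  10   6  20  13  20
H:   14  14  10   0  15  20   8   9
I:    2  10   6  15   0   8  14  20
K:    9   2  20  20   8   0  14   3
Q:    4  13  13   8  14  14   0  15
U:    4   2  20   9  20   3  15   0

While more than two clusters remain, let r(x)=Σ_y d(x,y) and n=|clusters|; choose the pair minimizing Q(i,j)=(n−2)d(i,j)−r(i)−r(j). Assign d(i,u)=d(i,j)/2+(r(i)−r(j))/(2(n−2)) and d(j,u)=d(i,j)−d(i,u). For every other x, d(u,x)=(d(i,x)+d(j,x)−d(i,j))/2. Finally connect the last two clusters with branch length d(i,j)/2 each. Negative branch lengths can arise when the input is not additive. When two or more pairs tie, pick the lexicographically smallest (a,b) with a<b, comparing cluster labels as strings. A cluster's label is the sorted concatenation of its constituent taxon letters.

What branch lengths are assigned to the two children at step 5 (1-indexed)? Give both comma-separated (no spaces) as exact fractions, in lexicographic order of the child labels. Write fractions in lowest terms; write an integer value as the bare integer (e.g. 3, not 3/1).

9/2,-5/8

iteration 1: select F,I (d=6, Q=-134); attach at lengths (14/3, 4/3); label the merged cluster FI
  updated: d(A,FI)=4, d(C,FI)=9, d(FI,H)=19/2, d(FI,K)=11, d(FI,Q)=21/2, d(FI,U)=17
iteration 2: select H,Q (d=8, Q=-99); attach at lengths (5, 3); label the merged cluster HQ
  updated: d(A,HQ)=5, d(C,HQ)=19/2, d(FI,HQ)=6, d(HQ,K)=13, d(HQ,U)=8
iteration 3: select FI,HQ (d=6, Q=-129/2); attach at lengths (59/16, 37/16); label the merged cluster FHIQ
  updated: d(A,FHIQ)=3/2, d(C,FHIQ)=25/4, d(FHIQ,K)=9, d(FHIQ,U)=19/2
iteration 4: select A,FHIQ (d=3/2, Q=-157/4); attach at lengths (-17/24, 53/24); label the merged cluster AFHIQ
  updated: d(AFHIQ,C)=31/8, d(AFHIQ,K)=33/4, d(AFHIQ,U)=6
iteration 5: select AFHIQ,C (d=31/8, Q=-73/4); attach at lengths (9/2, -5/8); label the merged cluster ACFHIQ
  updated: d(ACFHIQ,K)=51/16, d(ACFHIQ,U)=33/16
iteration 6: select ACFHIQ,K (d=51/16, Q=-33/4); attach at lengths (9/8, 33/16); label the merged cluster ACFHIKQ
  updated: d(ACFHIKQ,U)=15/16
iteration 7: select ACFHIKQ,U (d=15/16); attach at lengths (15/32, 15/32); label the merged cluster ACFHIKQU
final tree: ((((A:-17/24,((F:14/3,I:4/3):59/16,(H:5,Q:3):37/16):53/24):9/2,C:-5/8):9/8,K:33/16):15/32,U:15/32)
total length: 59/2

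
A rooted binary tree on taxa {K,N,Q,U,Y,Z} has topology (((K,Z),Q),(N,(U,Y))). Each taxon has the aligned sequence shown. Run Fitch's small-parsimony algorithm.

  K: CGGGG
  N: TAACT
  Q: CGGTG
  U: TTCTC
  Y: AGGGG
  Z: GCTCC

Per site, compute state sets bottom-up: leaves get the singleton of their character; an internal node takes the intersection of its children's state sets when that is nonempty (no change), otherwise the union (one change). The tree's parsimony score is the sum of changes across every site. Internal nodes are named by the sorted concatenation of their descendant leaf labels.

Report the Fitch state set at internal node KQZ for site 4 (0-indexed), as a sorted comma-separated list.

KZ@0: {C} ∪ {G} = {C,G} (union, +1)
KQZ@0: {C,G} ∩ {C} = {C} (intersection, +0)
UY@0: {T} ∪ {A} = {A,T} (union, +1)
NUY@0: {T} ∩ {A,T} = {T} (intersection, +0)
KNQUYZ@0: {C} ∪ {T} = {C,T} (union, +1)
KZ@1: {G} ∪ {C} = {C,G} (union, +1)
KQZ@1: {C,G} ∩ {G} = {G} (intersection, +0)
UY@1: {T} ∪ {G} = {G,T} (union, +1)
NUY@1: {A} ∪ {G,T} = {A,G,T} (union, +1)
KNQUYZ@1: {G} ∩ {A,G,T} = {G} (intersection, +0)
KZ@2: {G} ∪ {T} = {G,T} (union, +1)
KQZ@2: {G,T} ∩ {G} = {G} (intersection, +0)
UY@2: {C} ∪ {G} = {C,G} (union, +1)
NUY@2: {A} ∪ {C,G} = {A,C,G} (union, +1)
KNQUYZ@2: {G} ∩ {A,C,G} = {G} (intersection, +0)
KZ@3: {G} ∪ {C} = {C,G} (union, +1)
KQZ@3: {C,G} ∪ {T} = {C,G,T} (union, +1)
UY@3: {T} ∪ {G} = {G,T} (union, +1)
NUY@3: {C} ∪ {G,T} = {C,G,T} (union, +1)
KNQUYZ@3: {C,G,T} ∩ {C,G,T} = {C,G,T} (intersection, +0)
KZ@4: {G} ∪ {C} = {C,G} (union, +1)
KQZ@4: {C,G} ∩ {G} = {G} (intersection, +0)
UY@4: {C} ∪ {G} = {C,G} (union, +1)
NUY@4: {T} ∪ {C,G} = {C,G,T} (union, +1)
KNQUYZ@4: {G} ∩ {C,G,T} = {G} (intersection, +0)
per-site changes: [3, 3, 3, 4, 3]; total = 16

G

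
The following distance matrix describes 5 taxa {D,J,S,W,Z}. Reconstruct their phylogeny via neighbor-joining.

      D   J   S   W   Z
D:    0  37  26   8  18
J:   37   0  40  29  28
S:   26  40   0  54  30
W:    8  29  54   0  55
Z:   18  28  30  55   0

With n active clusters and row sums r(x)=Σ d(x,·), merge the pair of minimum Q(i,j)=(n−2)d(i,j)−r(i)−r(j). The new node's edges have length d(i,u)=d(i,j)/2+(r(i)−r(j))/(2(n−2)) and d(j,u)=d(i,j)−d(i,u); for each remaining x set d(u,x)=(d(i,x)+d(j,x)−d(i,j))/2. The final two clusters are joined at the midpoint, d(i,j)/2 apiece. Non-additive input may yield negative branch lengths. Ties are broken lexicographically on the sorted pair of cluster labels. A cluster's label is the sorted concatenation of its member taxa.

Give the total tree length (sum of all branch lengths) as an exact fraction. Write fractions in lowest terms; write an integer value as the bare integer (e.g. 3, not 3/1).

iteration 1: select D,W (d=8, Q=-211); attach at lengths (-11/2, 27/2); label the merged cluster DW
  updated: d(DW,J)=29, d(DW,S)=36, d(DW,Z)=65/2
iteration 2: select DW,J (d=29, Q=-273/2); attach at lengths (117/8, 115/8); label the merged cluster DJW
  updated: d(DJW,S)=47/2, d(DJW,Z)=63/4
iteration 3: select DJW,S (d=47/2, Q=-277/4); attach at lengths (37/8, 151/8); label the merged cluster DJSW
  updated: d(DJSW,Z)=89/8
iteration 4: select DJSW,Z (d=89/8); attach at lengths (89/16, 89/16); label the merged cluster DJSWZ
final tree: ((((D:-11/2,W:27/2):117/8,J:115/8):37/8,S:151/8):89/16,Z:89/16)
total length: 573/8

573/8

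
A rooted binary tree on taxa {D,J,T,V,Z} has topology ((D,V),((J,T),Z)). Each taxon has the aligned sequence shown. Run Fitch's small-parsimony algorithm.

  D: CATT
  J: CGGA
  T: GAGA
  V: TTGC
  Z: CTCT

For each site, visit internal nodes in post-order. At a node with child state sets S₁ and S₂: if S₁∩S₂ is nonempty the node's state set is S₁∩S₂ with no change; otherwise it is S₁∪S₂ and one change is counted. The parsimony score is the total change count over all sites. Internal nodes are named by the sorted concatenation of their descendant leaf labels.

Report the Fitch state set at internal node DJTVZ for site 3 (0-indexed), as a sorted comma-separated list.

[col 0] DV: children D:{C}, V:{T} ∪→ {C,T}; cost 1
[col 0] JT: children J:{C}, T:{G} ∪→ {C,G}; cost 1
[col 0] JTZ: children JT:{C,G}, Z:{C} ∩→ {C}; cost 0
[col 0] DJTVZ: children DV:{C,T}, JTZ:{C} ∩→ {C}; cost 0
[col 1] DV: children D:{A}, V:{T} ∪→ {A,T}; cost 1
[col 1] JT: children J:{G}, T:{A} ∪→ {A,G}; cost 1
[col 1] JTZ: children JT:{A,G}, Z:{T} ∪→ {A,G,T}; cost 1
[col 1] DJTVZ: children DV:{A,T}, JTZ:{A,G,T} ∩→ {A,T}; cost 0
[col 2] DV: children D:{T}, V:{G} ∪→ {G,T}; cost 1
[col 2] JT: children J:{G}, T:{G} ∩→ {G}; cost 0
[col 2] JTZ: children JT:{G}, Z:{C} ∪→ {C,G}; cost 1
[col 2] DJTVZ: children DV:{G,T}, JTZ:{C,G} ∩→ {G}; cost 0
[col 3] DV: children D:{T}, V:{C} ∪→ {C,T}; cost 1
[col 3] JT: children J:{A}, T:{A} ∩→ {A}; cost 0
[col 3] JTZ: children JT:{A}, Z:{T} ∪→ {A,T}; cost 1
[col 3] DJTVZ: children DV:{C,T}, JTZ:{A,T} ∩→ {T}; cost 0
per-site changes: [2, 3, 2, 2]; total = 9

T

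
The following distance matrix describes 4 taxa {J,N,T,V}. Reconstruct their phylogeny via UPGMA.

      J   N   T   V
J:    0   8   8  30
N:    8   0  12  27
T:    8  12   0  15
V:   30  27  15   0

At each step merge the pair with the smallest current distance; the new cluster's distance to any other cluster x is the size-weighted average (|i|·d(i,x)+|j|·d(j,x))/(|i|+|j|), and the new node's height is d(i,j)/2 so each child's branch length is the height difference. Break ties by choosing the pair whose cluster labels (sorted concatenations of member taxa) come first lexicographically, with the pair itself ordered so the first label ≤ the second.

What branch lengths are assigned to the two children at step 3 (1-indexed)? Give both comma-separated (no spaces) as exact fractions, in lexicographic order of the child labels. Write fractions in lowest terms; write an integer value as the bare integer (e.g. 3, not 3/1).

iteration 1: select J,N (d=8); attach at lengths (4, 4); label the merged cluster JN
  updated: d(JN,T)=10, d(JN,V)=57/2
iteration 2: select JN,T (d=10); attach at lengths (1, 5); label the merged cluster JNT
  updated: d(JNT,V)=24
iteration 3: select JNT,V (d=24); attach at lengths (7, 12); label the merged cluster JNTV
final tree: (((J:4,N:4):1,T:5):7,V:12)
total length: 33

7,12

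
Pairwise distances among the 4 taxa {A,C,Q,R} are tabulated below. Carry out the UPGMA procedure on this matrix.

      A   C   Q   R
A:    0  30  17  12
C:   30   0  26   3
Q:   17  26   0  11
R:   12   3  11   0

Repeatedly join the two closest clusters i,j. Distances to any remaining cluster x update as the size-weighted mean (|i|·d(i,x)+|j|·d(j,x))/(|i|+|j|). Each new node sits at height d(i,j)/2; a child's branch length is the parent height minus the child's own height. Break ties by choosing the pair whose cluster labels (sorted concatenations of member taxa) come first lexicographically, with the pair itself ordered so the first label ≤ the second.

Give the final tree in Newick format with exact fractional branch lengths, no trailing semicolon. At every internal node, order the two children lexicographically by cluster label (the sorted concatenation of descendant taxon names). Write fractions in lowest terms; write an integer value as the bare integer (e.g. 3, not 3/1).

((A:17/2,Q:17/2):11/8,(C:3/2,R:3/2):67/8)

iteration 1: select C,R (d=3); attach at lengths (3/2, 3/2); label the merged cluster CR
  updated: d(A,CR)=21, d(CR,Q)=37/2
iteration 2: select A,Q (d=17); attach at lengths (17/2, 17/2); label the merged cluster AQ
  updated: d(AQ,CR)=79/4
iteration 3: select AQ,CR (d=79/4); attach at lengths (11/8, 67/8); label the merged cluster ACQR
final tree: ((A:17/2,Q:17/2):11/8,(C:3/2,R:3/2):67/8)
total length: 119/4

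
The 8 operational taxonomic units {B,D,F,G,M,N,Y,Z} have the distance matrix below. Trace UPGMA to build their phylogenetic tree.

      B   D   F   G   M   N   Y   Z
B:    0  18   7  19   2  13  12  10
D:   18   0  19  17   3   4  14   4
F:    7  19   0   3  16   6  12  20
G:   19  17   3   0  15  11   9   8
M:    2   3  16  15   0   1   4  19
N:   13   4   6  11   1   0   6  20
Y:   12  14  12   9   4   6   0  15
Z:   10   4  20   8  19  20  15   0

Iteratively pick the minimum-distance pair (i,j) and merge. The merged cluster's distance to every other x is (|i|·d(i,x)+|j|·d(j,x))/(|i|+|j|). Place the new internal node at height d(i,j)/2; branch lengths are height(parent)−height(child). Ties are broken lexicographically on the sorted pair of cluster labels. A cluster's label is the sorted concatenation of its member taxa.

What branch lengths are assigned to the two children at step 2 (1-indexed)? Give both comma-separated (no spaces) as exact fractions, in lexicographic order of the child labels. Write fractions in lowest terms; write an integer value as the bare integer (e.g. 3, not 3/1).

1. join M+N (d=1) ⇒ MN; edges |M|=1/2, |N|=1/2
  updated: d(B,MN)=15/2, d(D,MN)=7/2, d(F,MN)=11, d(G,MN)=13, d(MN,Y)=5, d(MN,Z)=39/2
2. join F+G (d=3) ⇒ FG; edges |F|=3/2, |G|=3/2
  updated: d(B,FG)=13, d(D,FG)=18, d(FG,MN)=12, d(FG,Y)=21/2, d(FG,Z)=14
3. join D+MN (d=7/2) ⇒ DMN; edges |D|=7/4, |MN|=5/4
  updated: d(B,DMN)=11, d(DMN,FG)=14, d(DMN,Y)=8, d(DMN,Z)=43/3
4. join DMN+Y (d=8) ⇒ DMNY; edges |DMN|=9/4, |Y|=4
  updated: d(B,DMNY)=45/4, d(DMNY,FG)=105/8, d(DMNY,Z)=29/2
5. join B+Z (d=10) ⇒ BZ; edges |B|=5, |Z|=5
  updated: d(BZ,DMNY)=103/8, d(BZ,FG)=27/2
6. join BZ+DMNY (d=103/8) ⇒ BDMNYZ; edges |BZ|=23/16, |DMNY|=39/16
  updated: d(BDMNYZ,FG)=53/4
7. join BDMNYZ+FG (d=53/4) ⇒ BDFGMNYZ; edges |BDMNYZ|=3/16, |FG|=41/8
final tree: (((B:5,Z:5):23/16,((D:7/4,(M:1/2,N:1/2):5/4):9/4,Y:4):39/16):3/16,(F:3/2,G:3/2):41/8)
total length: 519/16

3/2,3/2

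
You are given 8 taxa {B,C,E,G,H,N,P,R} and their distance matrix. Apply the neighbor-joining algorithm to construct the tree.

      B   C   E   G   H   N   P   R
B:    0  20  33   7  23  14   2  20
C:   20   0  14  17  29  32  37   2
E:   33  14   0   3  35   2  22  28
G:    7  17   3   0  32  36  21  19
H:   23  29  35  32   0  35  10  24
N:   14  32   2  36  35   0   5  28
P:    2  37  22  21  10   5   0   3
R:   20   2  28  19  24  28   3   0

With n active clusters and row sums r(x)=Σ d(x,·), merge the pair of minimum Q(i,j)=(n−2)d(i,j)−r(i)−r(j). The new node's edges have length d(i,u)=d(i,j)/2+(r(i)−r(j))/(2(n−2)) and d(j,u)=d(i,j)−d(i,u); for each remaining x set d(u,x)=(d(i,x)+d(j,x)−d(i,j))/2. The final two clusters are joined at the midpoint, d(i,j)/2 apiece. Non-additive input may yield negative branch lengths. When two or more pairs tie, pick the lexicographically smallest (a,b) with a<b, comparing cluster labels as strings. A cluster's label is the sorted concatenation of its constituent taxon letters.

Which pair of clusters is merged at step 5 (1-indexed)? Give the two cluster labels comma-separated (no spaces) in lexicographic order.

1. join E+N (d=2, Q=-277) ⇒ EN; edges |E|=-1/4, |N|=9/4
  updated: d(B,EN)=45/2, d(C,EN)=22, d(EN,G)=37/2, d(EN,H)=34, d(EN,P)=25/2, d(EN,R)=27
2. join C+R (d=2, Q=-212) ⇒ CR; edges |C|=21/5, |R|=-11/5
  updated: d(B,CR)=19, d(CR,EN)=47/2, d(CR,G)=17, d(CR,H)=51/2, d(CR,P)=19
3. join H+P (d=10, Q=-149) ⇒ HP; edges |H|=25/2, |P|=-5/2
  updated: d(B,HP)=15/2, d(CR,HP)=69/4, d(EN,HP)=73/4, d(G,HP)=43/2
4. join B+G (d=7, Q=-99) ⇒ BG; edges |B|=13/6, |G|=29/6
  updated: d(BG,CR)=29/2, d(BG,EN)=17, d(BG,HP)=11
5. join BG+CR (d=29/2, Q=-275/4) ⇒ BCGR; edges |BG|=65/16, |CR|=167/16
  updated: d(BCGR,EN)=13, d(BCGR,HP)=55/8
6. join BCGR+EN (d=13, Q=-305/8) ⇒ BCEGNR; edges |BCGR|=13/16, |EN|=195/16
  updated: d(BCEGNR,HP)=97/16
7. join BCEGNR+HP (d=97/16) ⇒ BCEGHNPR; edges |BCEGNR|=97/32, |HP|=97/32
final tree: ((((B:13/6,G:29/6):65/16,(C:21/5,R:-11/5):167/16):13/16,(E:-1/4,N:9/4):195/16):97/32,(H:25/2,P:-5/2):97/32)
total length: 873/16

BG,CR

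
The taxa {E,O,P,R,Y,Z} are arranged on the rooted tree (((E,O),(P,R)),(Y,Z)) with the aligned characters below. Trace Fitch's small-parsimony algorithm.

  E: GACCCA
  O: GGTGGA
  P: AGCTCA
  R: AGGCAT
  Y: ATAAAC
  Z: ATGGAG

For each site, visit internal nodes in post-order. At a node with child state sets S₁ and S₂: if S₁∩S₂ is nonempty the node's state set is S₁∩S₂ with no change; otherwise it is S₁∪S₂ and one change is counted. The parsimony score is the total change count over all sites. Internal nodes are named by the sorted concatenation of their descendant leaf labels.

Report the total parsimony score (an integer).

site 0, node EO: E={G} ∩ O={G} → {G} (+0)
site 0, node PR: P={A} ∩ R={A} → {A} (+0)
site 0, node EOPR: EO={G} ∪ PR={A} → {A,G} (+1)
site 0, node YZ: Y={A} ∩ Z={A} → {A} (+0)
site 0, node EOPRYZ: EOPR={A,G} ∩ YZ={A} → {A} (+0)
site 1, node EO: E={A} ∪ O={G} → {A,G} (+1)
site 1, node PR: P={G} ∩ R={G} → {G} (+0)
site 1, node EOPR: EO={A,G} ∩ PR={G} → {G} (+0)
site 1, node YZ: Y={T} ∩ Z={T} → {T} (+0)
site 1, node EOPRYZ: EOPR={G} ∪ YZ={T} → {G,T} (+1)
site 2, node EO: E={C} ∪ O={T} → {C,T} (+1)
site 2, node PR: P={C} ∪ R={G} → {C,G} (+1)
site 2, node EOPR: EO={C,T} ∩ PR={C,G} → {C} (+0)
site 2, node YZ: Y={A} ∪ Z={G} → {A,G} (+1)
site 2, node EOPRYZ: EOPR={C} ∪ YZ={A,G} → {A,C,G} (+1)
site 3, node EO: E={C} ∪ O={G} → {C,G} (+1)
site 3, node PR: P={T} ∪ R={C} → {C,T} (+1)
site 3, node EOPR: EO={C,G} ∩ PR={C,T} → {C} (+0)
site 3, node YZ: Y={A} ∪ Z={G} → {A,G} (+1)
site 3, node EOPRYZ: EOPR={C} ∪ YZ={A,G} → {A,C,G} (+1)
site 4, node EO: E={C} ∪ O={G} → {C,G} (+1)
site 4, node PR: P={C} ∪ R={A} → {A,C} (+1)
site 4, node EOPR: EO={C,G} ∩ PR={A,C} → {C} (+0)
site 4, node YZ: Y={A} ∩ Z={A} → {A} (+0)
site 4, node EOPRYZ: EOPR={C} ∪ YZ={A} → {A,C} (+1)
site 5, node EO: E={A} ∩ O={A} → {A} (+0)
site 5, node PR: P={A} ∪ R={T} → {A,T} (+1)
site 5, node EOPR: EO={A} ∩ PR={A,T} → {A} (+0)
site 5, node YZ: Y={C} ∪ Z={G} → {C,G} (+1)
site 5, node EOPRYZ: EOPR={A} ∪ YZ={C,G} → {A,C,G} (+1)
per-site changes: [1, 2, 4, 4, 3, 3]; total = 17

17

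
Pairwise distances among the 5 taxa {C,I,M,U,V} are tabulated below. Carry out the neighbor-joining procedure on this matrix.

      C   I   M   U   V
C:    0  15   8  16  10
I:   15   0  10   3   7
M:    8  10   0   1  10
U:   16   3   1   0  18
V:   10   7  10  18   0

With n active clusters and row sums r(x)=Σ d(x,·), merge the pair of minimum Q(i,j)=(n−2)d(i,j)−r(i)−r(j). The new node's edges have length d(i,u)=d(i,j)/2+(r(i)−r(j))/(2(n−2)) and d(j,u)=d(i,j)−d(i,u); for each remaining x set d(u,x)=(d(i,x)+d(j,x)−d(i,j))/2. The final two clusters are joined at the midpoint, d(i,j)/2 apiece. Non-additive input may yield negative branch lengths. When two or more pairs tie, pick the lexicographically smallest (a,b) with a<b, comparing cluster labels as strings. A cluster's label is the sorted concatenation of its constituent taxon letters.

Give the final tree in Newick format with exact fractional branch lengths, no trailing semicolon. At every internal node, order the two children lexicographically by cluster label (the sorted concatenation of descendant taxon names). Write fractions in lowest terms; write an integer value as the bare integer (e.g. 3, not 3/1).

iteration 1: select C,V (d=10, Q=-64); attach at lengths (17/3, 13/3); label the merged cluster CV
  updated: d(CV,I)=6, d(CV,M)=4, d(CV,U)=12
iteration 2: select CV,I (d=6, Q=-29); attach at lengths (15/4, 9/4); label the merged cluster CIV
  updated: d(CIV,M)=4, d(CIV,U)=9/2
iteration 3: select CIV,M (d=4, Q=-19/2); attach at lengths (15/4, 1/4); label the merged cluster CIMV
  updated: d(CIMV,U)=3/4
iteration 4: select CIMV,U (d=3/4); attach at lengths (3/8, 3/8); label the merged cluster CIMUV
final tree: ((((C:17/3,V:13/3):15/4,I:9/4):15/4,M:1/4):3/8,U:3/8)
total length: 83/4

((((C:17/3,V:13/3):15/4,I:9/4):15/4,M:1/4):3/8,U:3/8)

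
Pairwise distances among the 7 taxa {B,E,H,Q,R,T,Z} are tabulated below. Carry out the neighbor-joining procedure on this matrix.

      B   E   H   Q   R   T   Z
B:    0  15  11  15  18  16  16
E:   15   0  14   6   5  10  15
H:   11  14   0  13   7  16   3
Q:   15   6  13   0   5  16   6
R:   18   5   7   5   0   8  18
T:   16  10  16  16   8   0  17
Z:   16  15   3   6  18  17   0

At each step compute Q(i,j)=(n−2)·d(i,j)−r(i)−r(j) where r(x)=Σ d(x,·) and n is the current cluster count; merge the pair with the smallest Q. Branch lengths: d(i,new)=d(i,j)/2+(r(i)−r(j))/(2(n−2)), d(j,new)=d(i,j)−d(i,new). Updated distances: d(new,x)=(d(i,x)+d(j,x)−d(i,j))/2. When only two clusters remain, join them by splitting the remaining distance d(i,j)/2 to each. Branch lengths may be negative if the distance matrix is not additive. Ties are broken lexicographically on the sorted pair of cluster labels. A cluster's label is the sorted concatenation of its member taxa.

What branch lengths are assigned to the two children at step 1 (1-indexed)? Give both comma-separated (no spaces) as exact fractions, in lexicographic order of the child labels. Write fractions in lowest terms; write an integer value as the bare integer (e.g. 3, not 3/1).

2/5,13/5

iteration 1: select H,Z (d=3, Q=-124); attach at lengths (2/5, 13/5); label the merged cluster HZ
  updated: d(B,HZ)=12, d(E,HZ)=13, d(HZ,Q)=8, d(HZ,R)=11, d(HZ,T)=15
iteration 2: select B,HZ (d=12, Q=-87); attach at lengths (65/8, 31/8); label the merged cluster BHZ
  updated: d(BHZ,E)=8, d(BHZ,Q)=11/2, d(BHZ,R)=17/2, d(BHZ,T)=19/2
iteration 3: select BHZ,Q (d=11/2, Q=-95/2); attach at lengths (31/12, 35/12); label the merged cluster BHQZ
  updated: d(BHQZ,E)=17/4, d(BHQZ,R)=4, d(BHQZ,T)=10
iteration 4: select BHQZ,E (d=17/4, Q=-29); attach at lengths (15/8, 19/8); label the merged cluster BEHQZ
  updated: d(BEHQZ,R)=19/8, d(BEHQZ,T)=63/8
iteration 5: select BEHQZ,R (d=19/8, Q=-73/4); attach at lengths (9/8, 5/4); label the merged cluster BEHQRZ
  updated: d(BEHQRZ,T)=27/4
iteration 6: select BEHQRZ,T (d=27/4); attach at lengths (27/8, 27/8); label the merged cluster BEHQRTZ
final tree: (((((B:65/8,(H:2/5,Z:13/5):31/8):31/12,Q:35/12):15/8,E:19/8):9/8,R:5/4):27/8,T:27/8)
total length: 271/8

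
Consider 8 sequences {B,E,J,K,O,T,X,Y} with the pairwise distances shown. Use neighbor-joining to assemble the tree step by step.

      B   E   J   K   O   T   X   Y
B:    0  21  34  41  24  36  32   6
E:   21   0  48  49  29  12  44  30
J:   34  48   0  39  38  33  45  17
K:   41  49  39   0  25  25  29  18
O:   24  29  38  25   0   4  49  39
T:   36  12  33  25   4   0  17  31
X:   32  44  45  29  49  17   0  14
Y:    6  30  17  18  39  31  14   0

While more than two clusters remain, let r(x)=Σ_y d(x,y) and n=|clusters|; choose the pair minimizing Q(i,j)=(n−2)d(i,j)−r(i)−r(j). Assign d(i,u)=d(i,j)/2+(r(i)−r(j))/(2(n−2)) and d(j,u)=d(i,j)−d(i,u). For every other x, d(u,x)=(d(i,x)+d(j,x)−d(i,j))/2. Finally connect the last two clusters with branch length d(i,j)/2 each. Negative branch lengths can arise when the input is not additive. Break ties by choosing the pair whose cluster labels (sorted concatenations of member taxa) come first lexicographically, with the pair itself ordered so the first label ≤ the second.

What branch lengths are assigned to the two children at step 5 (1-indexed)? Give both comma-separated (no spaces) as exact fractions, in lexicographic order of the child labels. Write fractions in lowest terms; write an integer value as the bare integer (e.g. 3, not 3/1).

177/32,627/32

step 1: merge (O,T) at d=4, Q=-342; branch lengths O→37/6, T→-13/6; new cluster OT
  updated: d(B,OT)=28, d(E,OT)=37/2, d(J,OT)=67/2, d(K,OT)=23, d(OT,X)=31, d(OT,Y)=33
step 2: merge (E,OT) at d=37/2, Q=-285; branch lengths E→68/5, OT→49/10; new cluster EOT
  updated: d(B,EOT)=61/4, d(EOT,J)=63/2, d(EOT,K)=107/4, d(EOT,X)=113/4, d(EOT,Y)=89/4
step 3: merge (B,EOT) at d=61/4, Q=-765/4; branch lengths B→261/32, EOT→227/32; new cluster BEOT
  updated: d(BEOT,J)=201/8, d(BEOT,K)=105/4, d(BEOT,X)=45/2, d(BEOT,Y)=13/2
step 4: merge (K,X) at d=29, Q=-543/4; branch lengths K→355/24, X→341/24; new cluster KX
  updated: d(BEOT,KX)=79/8, d(J,KX)=55/2, d(KX,Y)=3/2
step 5: merge (BEOT,J) at d=201/8, Q=-487/8; branch lengths BEOT→177/32, J→627/32; new cluster BEJOT
  updated: d(BEJOT,KX)=49/8, d(BEJOT,Y)=-13/16
step 6: merge (BEJOT,KX) at d=49/8, Q=-109/16; branch lengths BEJOT→61/32, KX→135/32; new cluster BEJKOTX
  updated: d(BEJKOTX,Y)=-87/32
step 7: merge (BEJKOTX,Y) at d=-87/32; branch lengths BEJKOTX→-87/64, Y→-87/64; new cluster BEJKOTXY
final tree: ((((B:261/32,(E:68/5,(O:37/6,T:-13/6):49/10):227/32):177/32,J:627/32):61/32,(K:355/24,X:341/24):135/32):-87/64,Y:-87/64)
total length: 3049/32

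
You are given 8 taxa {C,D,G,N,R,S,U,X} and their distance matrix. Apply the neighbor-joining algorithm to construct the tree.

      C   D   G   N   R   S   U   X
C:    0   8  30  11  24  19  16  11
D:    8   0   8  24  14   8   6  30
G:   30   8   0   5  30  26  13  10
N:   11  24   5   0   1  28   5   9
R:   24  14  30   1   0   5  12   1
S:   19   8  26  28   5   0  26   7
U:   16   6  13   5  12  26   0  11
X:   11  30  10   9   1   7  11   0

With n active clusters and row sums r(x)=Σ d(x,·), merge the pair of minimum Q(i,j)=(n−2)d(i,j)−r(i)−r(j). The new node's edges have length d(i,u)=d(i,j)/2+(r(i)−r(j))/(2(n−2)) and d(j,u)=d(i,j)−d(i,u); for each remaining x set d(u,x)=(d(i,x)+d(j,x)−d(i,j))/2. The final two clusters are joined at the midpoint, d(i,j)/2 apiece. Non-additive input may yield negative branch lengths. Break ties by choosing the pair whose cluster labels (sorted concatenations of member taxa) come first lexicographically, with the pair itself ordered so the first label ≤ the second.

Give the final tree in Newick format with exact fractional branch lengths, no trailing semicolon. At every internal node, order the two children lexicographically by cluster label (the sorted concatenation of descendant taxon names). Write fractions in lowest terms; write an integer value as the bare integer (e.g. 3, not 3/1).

((((C:187/32,D:69/32):149/32,U:75/32):63/32,(G:127/24,N:-7/24):117/32):231/64,((R:-1/6,S:31/6):9/5,X:-3/10):231/64)

iteration 1: select R,S (d=5, Q=-176); attach at lengths (-1/6, 31/6); label the merged cluster RS
  updated: d(C,RS)=19, d(D,RS)=17/2, d(G,RS)=51/2, d(N,RS)=12, d(RS,U)=33/2, d(RS,X)=3/2
iteration 2: select RS,X (d=3/2, Q=-148); attach at lengths (9/5, -3/10); label the merged cluster RSX
  updated: d(C,RSX)=57/4, d(D,RSX)=37/2, d(G,RSX)=17, d(N,RSX)=39/4, d(RSX,U)=13
iteration 3: select C,D (d=8, Q=-447/4); attach at lengths (187/32, 69/32); label the merged cluster CD
  updated: d(CD,G)=15, d(CD,N)=27/2, d(CD,RSX)=99/8, d(CD,U)=7
iteration 4: select G,N (d=5, Q=-273/4); attach at lengths (127/24, -7/24); label the merged cluster GN
  updated: d(CD,GN)=47/4, d(GN,RSX)=87/8, d(GN,U)=13/2
iteration 5: select CD,U (d=7, Q=-349/8); attach at lengths (149/32, 75/32); label the merged cluster CDU
  updated: d(CDU,GN)=45/8, d(CDU,RSX)=147/16
iteration 6: select CDU,GN (d=45/8, Q=-411/16); attach at lengths (63/32, 117/32); label the merged cluster CDGNU
  updated: d(CDGNU,RSX)=231/32
iteration 7: select CDGNU,RSX (d=231/32); attach at lengths (231/64, 231/64); label the merged cluster CDGNRSUX
final tree: ((((C:187/32,D:69/32):149/32,U:75/32):63/32,(G:127/24,N:-7/24):117/32):231/64,((R:-1/6,S:31/6):9/5,X:-3/10):231/64)
total length: 1259/32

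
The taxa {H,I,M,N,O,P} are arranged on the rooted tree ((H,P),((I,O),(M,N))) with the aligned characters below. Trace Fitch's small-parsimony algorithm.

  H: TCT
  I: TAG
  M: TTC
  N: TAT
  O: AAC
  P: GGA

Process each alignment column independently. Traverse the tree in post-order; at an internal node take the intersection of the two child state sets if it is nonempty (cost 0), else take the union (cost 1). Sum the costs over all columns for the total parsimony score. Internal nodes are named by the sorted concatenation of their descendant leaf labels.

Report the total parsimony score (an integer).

9

[col 0] HP: children H:{T}, P:{G} ∪→ {G,T}; cost 1
[col 0] IO: children I:{T}, O:{A} ∪→ {A,T}; cost 1
[col 0] MN: children M:{T}, N:{T} ∩→ {T}; cost 0
[col 0] IMNO: children IO:{A,T}, MN:{T} ∩→ {T}; cost 0
[col 0] HIMNOP: children HP:{G,T}, IMNO:{T} ∩→ {T}; cost 0
[col 1] HP: children H:{C}, P:{G} ∪→ {C,G}; cost 1
[col 1] IO: children I:{A}, O:{A} ∩→ {A}; cost 0
[col 1] MN: children M:{T}, N:{A} ∪→ {A,T}; cost 1
[col 1] IMNO: children IO:{A}, MN:{A,T} ∩→ {A}; cost 0
[col 1] HIMNOP: children HP:{C,G}, IMNO:{A} ∪→ {A,C,G}; cost 1
[col 2] HP: children H:{T}, P:{A} ∪→ {A,T}; cost 1
[col 2] IO: children I:{G}, O:{C} ∪→ {C,G}; cost 1
[col 2] MN: children M:{C}, N:{T} ∪→ {C,T}; cost 1
[col 2] IMNO: children IO:{C,G}, MN:{C,T} ∩→ {C}; cost 0
[col 2] HIMNOP: children HP:{A,T}, IMNO:{C} ∪→ {A,C,T}; cost 1
per-site changes: [2, 3, 4]; total = 9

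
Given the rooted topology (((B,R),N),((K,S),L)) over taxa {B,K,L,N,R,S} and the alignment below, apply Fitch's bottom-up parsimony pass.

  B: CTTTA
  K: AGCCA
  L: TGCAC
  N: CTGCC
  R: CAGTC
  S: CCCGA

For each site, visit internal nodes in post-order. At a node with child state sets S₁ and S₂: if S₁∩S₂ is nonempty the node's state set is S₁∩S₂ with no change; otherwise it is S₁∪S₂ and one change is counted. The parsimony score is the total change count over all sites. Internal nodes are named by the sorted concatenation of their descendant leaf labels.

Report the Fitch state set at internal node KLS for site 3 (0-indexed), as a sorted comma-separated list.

A,C,G

[col 0] BR: children B:{C}, R:{C} ∩→ {C}; cost 0
[col 0] BNR: children BR:{C}, N:{C} ∩→ {C}; cost 0
[col 0] KS: children K:{A}, S:{C} ∪→ {A,C}; cost 1
[col 0] KLS: children KS:{A,C}, L:{T} ∪→ {A,C,T}; cost 1
[col 0] BKLNRS: children BNR:{C}, KLS:{A,C,T} ∩→ {C}; cost 0
[col 1] BR: children B:{T}, R:{A} ∪→ {A,T}; cost 1
[col 1] BNR: children BR:{A,T}, N:{T} ∩→ {T}; cost 0
[col 1] KS: children K:{G}, S:{C} ∪→ {C,G}; cost 1
[col 1] KLS: children KS:{C,G}, L:{G} ∩→ {G}; cost 0
[col 1] BKLNRS: children BNR:{T}, KLS:{G} ∪→ {G,T}; cost 1
[col 2] BR: children B:{T}, R:{G} ∪→ {G,T}; cost 1
[col 2] BNR: children BR:{G,T}, N:{G} ∩→ {G}; cost 0
[col 2] KS: children K:{C}, S:{C} ∩→ {C}; cost 0
[col 2] KLS: children KS:{C}, L:{C} ∩→ {C}; cost 0
[col 2] BKLNRS: children BNR:{G}, KLS:{C} ∪→ {C,G}; cost 1
[col 3] BR: children B:{T}, R:{T} ∩→ {T}; cost 0
[col 3] BNR: children BR:{T}, N:{C} ∪→ {C,T}; cost 1
[col 3] KS: children K:{C}, S:{G} ∪→ {C,G}; cost 1
[col 3] KLS: children KS:{C,G}, L:{A} ∪→ {A,C,G}; cost 1
[col 3] BKLNRS: children BNR:{C,T}, KLS:{A,C,G} ∩→ {C}; cost 0
[col 4] BR: children B:{A}, R:{C} ∪→ {A,C}; cost 1
[col 4] BNR: children BR:{A,C}, N:{C} ∩→ {C}; cost 0
[col 4] KS: children K:{A}, S:{A} ∩→ {A}; cost 0
[col 4] KLS: children KS:{A}, L:{C} ∪→ {A,C}; cost 1
[col 4] BKLNRS: children BNR:{C}, KLS:{A,C} ∩→ {C}; cost 0
per-site changes: [2, 3, 2, 3, 2]; total = 12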